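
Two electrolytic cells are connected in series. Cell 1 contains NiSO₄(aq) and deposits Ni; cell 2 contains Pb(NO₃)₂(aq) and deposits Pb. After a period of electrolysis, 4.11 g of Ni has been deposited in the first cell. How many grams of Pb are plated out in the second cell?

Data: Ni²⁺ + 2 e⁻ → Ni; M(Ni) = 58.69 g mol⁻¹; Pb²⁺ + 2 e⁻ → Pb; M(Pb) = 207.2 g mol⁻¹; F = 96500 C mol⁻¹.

n(Ni) = 4.11 / 58.69 = 0.07003 mol.
Since Ni²⁺ + 2 e⁻ → Ni, n(e⁻) passed = 2 × 0.07003 = 0.1401 mol.
Cells in series carry the same charge, so the same 0.1401 mol of electrons passes through cell 2.
Pb²⁺ + 2 e⁻ → Pb, so n(Pb) = 0.1401 / 2 = 0.07003 mol.
m(Pb) = 0.07003 × 207.2 = 14.5 g.

14.5 g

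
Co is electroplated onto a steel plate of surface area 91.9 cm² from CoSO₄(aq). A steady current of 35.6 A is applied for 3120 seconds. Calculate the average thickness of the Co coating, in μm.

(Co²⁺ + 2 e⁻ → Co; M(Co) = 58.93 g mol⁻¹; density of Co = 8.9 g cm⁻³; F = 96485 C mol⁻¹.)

415 μm

Q = I·t = 35.60 × 3120.0 = 111100 C; n(e⁻) = 1.151 mol.
n(Co) = n(e⁻)/2 = 0.5756 mol, so m = 0.5756 × 58.93 = 33.92 g.
Volume = m/ρ = 33.92 / 8.9 = 3.811 cm³.
Thickness = V/A = 3.811 / 91.9 = 0.0415 cm = 415 μm.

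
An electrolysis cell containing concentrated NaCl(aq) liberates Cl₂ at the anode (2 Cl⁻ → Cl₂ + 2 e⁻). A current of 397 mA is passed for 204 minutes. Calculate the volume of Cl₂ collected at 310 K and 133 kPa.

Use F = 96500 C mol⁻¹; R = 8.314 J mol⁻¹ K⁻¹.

0.488 L

Q = I·t = 0.3970 A × 12240 s = 4859 C.
n(e⁻) = Q/F = 4859 / 96500 = 0.05036 mol.
2 electrons are transferred per Cl₂ molecule, so n(Cl₂) = 0.05036 / 2 = 0.02518 mol.
V = nRT/P = (0.02518 × 8.314 × 310) / (133 × 10³ Pa) = 4.88 × 10⁻⁴ m³ = 0.488 L.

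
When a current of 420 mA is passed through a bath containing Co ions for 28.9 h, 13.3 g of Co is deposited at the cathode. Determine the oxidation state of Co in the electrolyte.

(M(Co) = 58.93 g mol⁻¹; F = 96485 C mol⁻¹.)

Q = I·t = 0.4200 A × 104040 s = 43700 C, so n(e⁻) = 43700/96485 = 0.4529 mol.
n(Co) deposited = 13.3 / 58.93 = 0.2257 mol.
Electrons per atom = n(e⁻)/n(Co) = 0.4529 / 0.2257 = 2.01 ≈ 2, so the ion is Co²⁺.

+2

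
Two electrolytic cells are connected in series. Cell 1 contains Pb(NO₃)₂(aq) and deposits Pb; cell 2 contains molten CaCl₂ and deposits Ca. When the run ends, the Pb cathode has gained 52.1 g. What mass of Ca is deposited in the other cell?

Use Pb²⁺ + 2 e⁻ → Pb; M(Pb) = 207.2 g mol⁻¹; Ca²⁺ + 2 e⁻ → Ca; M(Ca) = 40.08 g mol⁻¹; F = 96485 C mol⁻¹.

10.1 g

n(Pb) = 52.1 / 207.2 = 0.2514 mol.
Since Pb²⁺ + 2 e⁻ → Pb, n(e⁻) passed = 2 × 0.2514 = 0.5029 mol.
Cells in series carry the same charge, so the same 0.5029 mol of electrons passes through cell 2.
Ca²⁺ + 2 e⁻ → Ca, so n(Ca) = 0.5029 / 2 = 0.2514 mol.
m(Ca) = 0.2514 × 40.08 = 10.1 g.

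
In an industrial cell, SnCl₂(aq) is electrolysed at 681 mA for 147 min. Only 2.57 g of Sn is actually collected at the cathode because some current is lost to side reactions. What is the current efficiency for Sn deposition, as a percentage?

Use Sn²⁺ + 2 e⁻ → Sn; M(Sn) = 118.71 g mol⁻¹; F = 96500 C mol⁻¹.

Q = I·t = 0.6810 × 8820.0 = 6006 C; n(e⁻) = 6006/96500 = 0.06224 mol.
Theoretical n(Sn) = n(e⁻)/2 = 0.03112 mol, i.e. m_theo = 0.03112 × 118.71 = 3.694 g.
Efficiency = m_actual / m_theo = 2.57 / 3.694 = 69.6 %.

69.6 %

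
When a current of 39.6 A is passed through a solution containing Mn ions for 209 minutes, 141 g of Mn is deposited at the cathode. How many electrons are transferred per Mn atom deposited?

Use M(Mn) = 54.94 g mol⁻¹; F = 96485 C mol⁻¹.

Q = I·t = 39.60 A × 12540 s = 496600 C, so n(e⁻) = 496600/96485 = 5.147 mol.
n(Mn) deposited = 141 / 54.94 = 2.566 mol.
Electrons per atom = n(e⁻)/n(Mn) = 5.147 / 2.566 = 2.01 ≈ 2, so the ion is Mn²⁺.

2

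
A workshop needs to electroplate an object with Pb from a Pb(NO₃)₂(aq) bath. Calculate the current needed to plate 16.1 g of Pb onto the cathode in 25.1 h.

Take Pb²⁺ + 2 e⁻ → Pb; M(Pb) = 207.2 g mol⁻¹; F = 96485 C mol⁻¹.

n(Pb) = 16.1 / 207.2 = 0.07770 mol.
n(e⁻) = 2 × 0.07770 = 0.1554 mol.
Q = n(e⁻)·F = 0.1554 × 96485 = 14990 C.
I = Q/t = 14990 / 90360 s = 0.166 A.

0.166 A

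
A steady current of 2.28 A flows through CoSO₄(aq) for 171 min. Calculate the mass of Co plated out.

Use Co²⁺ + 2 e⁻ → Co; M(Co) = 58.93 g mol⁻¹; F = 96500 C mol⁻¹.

7.14 g

Q = I·t = 2.280 A × 10260 s = 23390 C.
n(e⁻) = Q/F = 23390 / 96500 = 0.2424 mol.
Co²⁺ + 2 e⁻ → Co, so n(Co) = n(e⁻)/2 = 0.1212 mol.
m = n·M = 0.1212 × 58.93 = 7.14 g.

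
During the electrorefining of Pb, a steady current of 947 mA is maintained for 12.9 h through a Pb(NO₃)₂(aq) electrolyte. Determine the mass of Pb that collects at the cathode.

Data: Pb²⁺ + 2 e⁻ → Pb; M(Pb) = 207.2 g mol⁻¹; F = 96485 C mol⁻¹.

Q = I·t = 0.9470 A × 46440 s = 43980 C.
n(e⁻) = Q/F = 43980 / 96485 = 0.4558 mol.
Pb²⁺ + 2 e⁻ → Pb, so n(Pb) = n(e⁻)/2 = 0.2279 mol.
m = n·M = 0.2279 × 207.2 = 47.2 g.

47.2 g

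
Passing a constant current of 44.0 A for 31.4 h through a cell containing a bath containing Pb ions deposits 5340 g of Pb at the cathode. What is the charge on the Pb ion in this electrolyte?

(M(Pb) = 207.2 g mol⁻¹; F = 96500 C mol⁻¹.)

+2

Q = I·t = 44.00 A × 113040 s = 4974000 C, so n(e⁻) = 4974000/96500 = 51.54 mol.
n(Pb) deposited = 5340 / 207.2 = 25.77 mol.
Electrons per atom = n(e⁻)/n(Pb) = 51.54 / 25.77 = 2.00 ≈ 2, so the ion is Pb²⁺.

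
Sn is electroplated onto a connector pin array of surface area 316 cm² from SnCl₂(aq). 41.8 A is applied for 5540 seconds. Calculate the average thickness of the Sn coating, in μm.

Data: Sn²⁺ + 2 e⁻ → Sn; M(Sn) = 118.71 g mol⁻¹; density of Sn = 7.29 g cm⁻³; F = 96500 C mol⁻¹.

618 μm

Q = I·t = 41.80 × 5540.0 = 231600 C; n(e⁻) = 2.400 mol.
n(Sn) = n(e⁻)/2 = 1.200 mol, so m = 1.200 × 118.71 = 142.4 g.
Volume = m/ρ = 142.4 / 7.29 = 19.54 cm³.
Thickness = V/A = 19.54 / 316 = 0.0618 cm = 618 μm.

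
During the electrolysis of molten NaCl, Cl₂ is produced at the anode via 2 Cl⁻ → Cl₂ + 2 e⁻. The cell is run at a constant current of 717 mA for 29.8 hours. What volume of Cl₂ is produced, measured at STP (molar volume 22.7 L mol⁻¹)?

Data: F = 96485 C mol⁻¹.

Q = I·t = 0.7170 A × 107280 s = 76920 C.
n(e⁻) = Q/F = 76920 / 96485 = 0.7972 mol.
2 electrons are transferred per Cl₂ molecule, so n(Cl₂) = 0.7972 / 2 = 0.3986 mol.
V = n × V_m = 0.3986 × 22.7 = 9.05 L.

9.05 L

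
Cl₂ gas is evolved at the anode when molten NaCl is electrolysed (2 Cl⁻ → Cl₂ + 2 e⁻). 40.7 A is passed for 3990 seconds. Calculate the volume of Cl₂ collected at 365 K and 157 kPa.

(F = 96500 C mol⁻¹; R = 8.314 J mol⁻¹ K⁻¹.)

Q = I·t = 40.70 A × 3990.0 s = 162400 C.
n(e⁻) = Q/F = 162400 / 96500 = 1.683 mol.
2 electrons are transferred per Cl₂ molecule, so n(Cl₂) = 1.683 / 2 = 0.8414 mol.
V = nRT/P = (0.8414 × 8.314 × 365) / (157 × 10³ Pa) = 0.0163 m³ = 16.3 L.

16.3 L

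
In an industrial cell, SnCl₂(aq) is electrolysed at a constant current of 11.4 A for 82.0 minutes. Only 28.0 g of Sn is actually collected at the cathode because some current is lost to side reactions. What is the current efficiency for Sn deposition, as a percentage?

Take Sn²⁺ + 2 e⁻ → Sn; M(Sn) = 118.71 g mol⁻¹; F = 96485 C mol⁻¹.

Q = I·t = 11.40 × 4920.0 = 56090 C; n(e⁻) = 56090/96485 = 0.5813 mol.
Theoretical n(Sn) = n(e⁻)/2 = 0.2907 mol, i.e. m_theo = 0.2907 × 118.71 = 34.50 g.
Efficiency = m_actual / m_theo = 28.0 / 34.50 = 81.2 %.

81.2 %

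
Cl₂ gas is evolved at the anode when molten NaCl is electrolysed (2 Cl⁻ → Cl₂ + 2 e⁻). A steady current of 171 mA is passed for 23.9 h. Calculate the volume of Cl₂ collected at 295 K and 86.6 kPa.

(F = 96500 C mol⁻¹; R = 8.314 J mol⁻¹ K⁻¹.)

2.16 L

Q = I·t = 0.1710 A × 86040 s = 14710 C.
n(e⁻) = Q/F = 14710 / 96500 = 0.1525 mol.
2 electrons are transferred per Cl₂ molecule, so n(Cl₂) = 0.1525 / 2 = 0.07623 mol.
V = nRT/P = (0.07623 × 8.314 × 295) / (86.6 × 10³ Pa) = 0.00216 m³ = 2.16 L.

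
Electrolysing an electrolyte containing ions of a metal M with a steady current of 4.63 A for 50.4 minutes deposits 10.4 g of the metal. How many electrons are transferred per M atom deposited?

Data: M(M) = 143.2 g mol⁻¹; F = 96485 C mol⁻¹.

Q = I·t = 4.630 A × 3024.0 s = 14000 C, so n(e⁻) = 14000/96485 = 0.1451 mol.
n(M) deposited = 10.4 / 143.2 = 0.07263 mol.
Electrons per atom = n(e⁻)/n(M) = 0.1451 / 0.07263 = 2.00 ≈ 2, so the ion is M²⁺.

2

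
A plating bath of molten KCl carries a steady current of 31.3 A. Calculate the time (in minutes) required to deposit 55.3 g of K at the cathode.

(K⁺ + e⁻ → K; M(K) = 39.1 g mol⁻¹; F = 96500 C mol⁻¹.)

n(K) = m/M = 55.3 / 39.1 = 1.414 mol.
Each K atom requires 1 electron, so n(e⁻) = 1 × 1.414 = 1.414 mol.
Q = n(e⁻)·F = 1.414 × 96500 = 136500 C.
t = Q/I = 136500 / 31.30 A = 4360 s = 72.7 min.

72.7 min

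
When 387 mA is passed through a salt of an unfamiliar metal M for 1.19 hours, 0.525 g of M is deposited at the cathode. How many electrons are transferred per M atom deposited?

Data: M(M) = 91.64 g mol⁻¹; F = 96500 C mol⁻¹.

Q = I·t = 0.3870 A × 4284.0 s = 1658 C, so n(e⁻) = 1658/96500 = 0.01718 mol.
n(M) deposited = 0.525 / 91.64 = 0.005729 mol.
Electrons per atom = n(e⁻)/n(M) = 0.01718 / 0.005729 = 3.00 ≈ 3, so the ion is M³⁺.

3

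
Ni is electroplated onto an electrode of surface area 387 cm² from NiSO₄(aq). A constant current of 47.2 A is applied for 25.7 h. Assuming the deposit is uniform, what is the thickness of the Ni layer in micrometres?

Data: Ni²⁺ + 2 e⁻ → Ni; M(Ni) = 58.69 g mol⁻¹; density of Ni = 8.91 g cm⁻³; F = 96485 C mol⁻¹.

Q = I·t = 47.20 × 92520 = 4367000 C; n(e⁻) = 45.26 mol.
n(Ni) = n(e⁻)/2 = 22.63 mol, so m = 22.63 × 58.69 = 1328 g.
Volume = m/ρ = 1328 / 8.91 = 149.1 cm³.
Thickness = V/A = 149.1 / 387 = 0.385 cm = 3850 μm.

3850 μm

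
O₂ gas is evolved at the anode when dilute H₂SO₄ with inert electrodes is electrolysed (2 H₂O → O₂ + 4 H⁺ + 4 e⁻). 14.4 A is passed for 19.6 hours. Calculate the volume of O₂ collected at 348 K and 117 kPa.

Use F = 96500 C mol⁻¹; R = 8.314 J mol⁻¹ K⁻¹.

65.1 L

Q = I·t = 14.40 A × 70560 s = 1016000 C.
n(e⁻) = Q/F = 1016000 / 96500 = 10.53 mol.
4 electrons are transferred per O₂ molecule, so n(O₂) = 10.53 / 4 = 2.632 mol.
V = nRT/P = (2.632 × 8.314 × 348) / (117 × 10³ Pa) = 0.0651 m³ = 65.1 L.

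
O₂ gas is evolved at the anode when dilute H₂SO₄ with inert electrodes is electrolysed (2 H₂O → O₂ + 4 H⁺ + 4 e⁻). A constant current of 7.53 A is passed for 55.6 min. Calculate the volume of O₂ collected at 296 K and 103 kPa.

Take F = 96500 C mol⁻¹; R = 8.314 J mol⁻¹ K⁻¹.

1.55 L

Q = I·t = 7.530 A × 3336.0 s = 25120 C.
n(e⁻) = Q/F = 25120 / 96500 = 0.2603 mol.
4 electrons are transferred per O₂ molecule, so n(O₂) = 0.2603 / 4 = 0.06508 mol.
V = nRT/P = (0.06508 × 8.314 × 296) / (103 × 10³ Pa) = 0.00155 m³ = 1.55 L.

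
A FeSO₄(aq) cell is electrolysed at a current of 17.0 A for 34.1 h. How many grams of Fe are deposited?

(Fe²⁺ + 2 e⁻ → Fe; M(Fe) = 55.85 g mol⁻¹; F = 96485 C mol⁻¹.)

Q = I·t = 17.00 A × 122760 s = 2087000 C.
n(e⁻) = Q/F = 2087000 / 96485 = 21.63 mol.
Fe²⁺ + 2 e⁻ → Fe, so n(Fe) = n(e⁻)/2 = 10.81 mol.
m = n·M = 10.81 × 55.85 = 604 g.

604 g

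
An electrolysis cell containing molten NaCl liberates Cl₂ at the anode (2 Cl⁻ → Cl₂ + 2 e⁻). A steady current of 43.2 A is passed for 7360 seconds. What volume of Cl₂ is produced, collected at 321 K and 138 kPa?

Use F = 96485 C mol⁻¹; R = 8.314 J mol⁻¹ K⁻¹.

Q = I·t = 43.20 A × 7360.0 s = 318000 C.
n(e⁻) = Q/F = 318000 / 96485 = 3.295 mol.
2 electrons are transferred per Cl₂ molecule, so n(Cl₂) = 3.295 / 2 = 1.648 mol.
V = nRT/P = (1.648 × 8.314 × 321) / (138 × 10³ Pa) = 0.0319 m³ = 31.9 L.

31.9 L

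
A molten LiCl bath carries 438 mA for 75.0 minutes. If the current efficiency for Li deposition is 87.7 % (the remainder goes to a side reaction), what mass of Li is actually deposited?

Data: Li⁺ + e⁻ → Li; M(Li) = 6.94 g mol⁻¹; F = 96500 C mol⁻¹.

0.124 g

Q = I·t = 0.4380 × 4500.0 = 1971 C.
n(e⁻) = 1971/96500 = 0.02042 mol; theoretically n(Li) = 0.02042/1 = 0.02042 mol, m_theo = 0.1417 g.
At 87.7 % efficiency, m_actual = 0.877 × 0.1417 = 0.124 g.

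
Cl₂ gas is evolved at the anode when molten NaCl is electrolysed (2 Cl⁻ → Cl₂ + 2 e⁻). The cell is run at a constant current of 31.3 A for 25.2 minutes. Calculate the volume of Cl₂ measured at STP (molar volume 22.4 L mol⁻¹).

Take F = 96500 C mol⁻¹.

5.49 L

Q = I·t = 31.30 A × 1512.0 s = 47330 C.
n(e⁻) = Q/F = 47330 / 96500 = 0.4904 mol.
2 electrons are transferred per Cl₂ molecule, so n(Cl₂) = 0.4904 / 2 = 0.2452 mol.
V = n × V_m = 0.2452 × 22.4 = 5.49 L.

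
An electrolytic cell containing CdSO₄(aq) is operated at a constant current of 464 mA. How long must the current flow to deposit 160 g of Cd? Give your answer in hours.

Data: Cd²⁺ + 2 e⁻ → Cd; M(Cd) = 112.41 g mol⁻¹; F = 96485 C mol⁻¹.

164 h

n(Cd) = m/M = 160 / 112.41 = 1.423 mol.
Each Cd atom requires 2 electrons, so n(e⁻) = 2 × 1.423 = 2.847 mol.
Q = n(e⁻)·F = 2.847 × 96485 = 274700 C.
t = Q/I = 274700 / 0.4640 A = 592000 s = 164 h.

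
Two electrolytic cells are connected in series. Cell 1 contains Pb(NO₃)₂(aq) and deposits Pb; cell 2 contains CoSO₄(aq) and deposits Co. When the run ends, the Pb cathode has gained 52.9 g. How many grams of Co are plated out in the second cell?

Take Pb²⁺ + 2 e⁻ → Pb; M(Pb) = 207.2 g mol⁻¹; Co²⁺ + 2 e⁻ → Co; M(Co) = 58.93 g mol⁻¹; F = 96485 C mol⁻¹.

n(Pb) = 52.9 / 207.2 = 0.2553 mol.
Since Pb²⁺ + 2 e⁻ → Pb, n(e⁻) passed = 2 × 0.2553 = 0.5106 mol.
Cells in series carry the same charge, so the same 0.5106 mol of electrons passes through cell 2.
Co²⁺ + 2 e⁻ → Co, so n(Co) = 0.5106 / 2 = 0.2553 mol.
m(Co) = 0.2553 × 58.93 = 15.0 g.

15.0 g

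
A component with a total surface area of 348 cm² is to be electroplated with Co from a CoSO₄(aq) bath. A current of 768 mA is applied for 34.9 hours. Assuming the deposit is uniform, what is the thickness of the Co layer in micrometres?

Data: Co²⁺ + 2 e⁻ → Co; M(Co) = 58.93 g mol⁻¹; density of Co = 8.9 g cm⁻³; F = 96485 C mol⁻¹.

Q = I·t = 0.7680 × 125640 = 96490 C; n(e⁻) = 1.000 mol.
n(Co) = n(e⁻)/2 = 0.5000 mol, so m = 0.5000 × 58.93 = 29.47 g.
Volume = m/ρ = 29.47 / 8.9 = 3.311 cm³.
Thickness = V/A = 3.311 / 348 = 0.00951 cm = 95.1 μm.

95.1 μm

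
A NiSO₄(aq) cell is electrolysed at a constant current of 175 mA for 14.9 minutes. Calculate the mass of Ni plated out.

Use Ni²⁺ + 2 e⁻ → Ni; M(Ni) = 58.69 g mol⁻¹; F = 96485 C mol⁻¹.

0.0476 g

Q = I·t = 0.1750 A × 894.00 s = 156.4 C.
n(e⁻) = Q/F = 156.4 / 96485 = 0.001621 mol.
Ni²⁺ + 2 e⁻ → Ni, so n(Ni) = n(e⁻)/2 = 0.0008107 mol.
m = n·M = 0.0008107 × 58.69 = 0.0476 g.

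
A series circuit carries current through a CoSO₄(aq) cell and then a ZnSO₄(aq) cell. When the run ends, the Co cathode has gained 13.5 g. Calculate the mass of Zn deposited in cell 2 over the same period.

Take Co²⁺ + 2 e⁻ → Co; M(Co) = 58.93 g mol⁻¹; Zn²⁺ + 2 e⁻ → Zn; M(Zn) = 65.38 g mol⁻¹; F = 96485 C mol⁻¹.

n(Co) = 13.5 / 58.93 = 0.2291 mol.
Since Co²⁺ + 2 e⁻ → Co, n(e⁻) passed = 2 × 0.2291 = 0.4582 mol.
Cells in series carry the same charge, so the same 0.4582 mol of electrons passes through cell 2.
Zn²⁺ + 2 e⁻ → Zn, so n(Zn) = 0.4582 / 2 = 0.2291 mol.
m(Zn) = 0.2291 × 65.38 = 15.0 g.

15.0 g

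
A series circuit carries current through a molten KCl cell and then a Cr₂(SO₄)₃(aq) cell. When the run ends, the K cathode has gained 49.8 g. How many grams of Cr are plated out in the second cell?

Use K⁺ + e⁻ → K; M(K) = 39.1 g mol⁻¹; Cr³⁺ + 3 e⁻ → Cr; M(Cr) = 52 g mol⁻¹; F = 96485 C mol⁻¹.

22.1 g

n(K) = 49.8 / 39.1 = 1.274 mol.
Since K⁺ + e⁻ → K, n(e⁻) passed = 1 × 1.274 = 1.274 mol.
Cells in series carry the same charge, so the same 1.274 mol of electrons passes through cell 2.
Cr³⁺ + 3 e⁻ → Cr, so n(Cr) = 1.274 / 3 = 0.4246 mol.
m(Cr) = 0.4246 × 52 = 22.1 g.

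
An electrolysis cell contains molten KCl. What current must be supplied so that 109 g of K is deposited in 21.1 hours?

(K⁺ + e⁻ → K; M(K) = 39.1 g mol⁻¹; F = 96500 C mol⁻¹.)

3.54 A

n(K) = 109 / 39.1 = 2.788 mol.
n(e⁻) = 1 × 2.788 = 2.788 mol.
Q = n(e⁻)·F = 2.788 × 96500 = 269000 C.
I = Q/t = 269000 / 75960 s = 3.54 A.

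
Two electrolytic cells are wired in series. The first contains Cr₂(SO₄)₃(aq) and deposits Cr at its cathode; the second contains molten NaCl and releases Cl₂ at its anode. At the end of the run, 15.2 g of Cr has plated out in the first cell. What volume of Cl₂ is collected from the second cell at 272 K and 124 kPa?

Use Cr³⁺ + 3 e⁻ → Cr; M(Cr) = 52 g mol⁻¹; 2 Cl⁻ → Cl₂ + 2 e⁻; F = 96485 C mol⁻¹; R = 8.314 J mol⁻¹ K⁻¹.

8.00 L

n(Cr) = 15.2 / 52 = 0.2923 mol, so n(e⁻) = 3 × 0.2923 = 0.8769 mol.
The cells are in series, so the same 0.8769 mol of electrons passes through the second cell.
2 Cl⁻ → Cl₂ + 2 e⁻ — 2 mol e⁻ per mol Cl₂, so n(Cl₂) = 0.8769/2 = 0.4385 mol.
V = nRT/P = (0.4385 × 8.314 × 272) / (124 × 10³) = 0.00800 m³ = 8.00 L.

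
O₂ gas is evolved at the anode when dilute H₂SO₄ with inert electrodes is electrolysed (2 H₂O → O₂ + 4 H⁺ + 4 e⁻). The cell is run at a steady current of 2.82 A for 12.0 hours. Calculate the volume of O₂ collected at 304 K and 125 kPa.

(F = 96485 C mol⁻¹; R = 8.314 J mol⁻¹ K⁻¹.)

6.38 L

Q = I·t = 2.820 A × 43200 s = 121800 C.
n(e⁻) = Q/F = 121800 / 96485 = 1.263 mol.
4 electrons are transferred per O₂ molecule, so n(O₂) = 1.263 / 4 = 0.3157 mol.
V = nRT/P = (0.3157 × 8.314 × 304) / (125 × 10³ Pa) = 0.00638 m³ = 6.38 L.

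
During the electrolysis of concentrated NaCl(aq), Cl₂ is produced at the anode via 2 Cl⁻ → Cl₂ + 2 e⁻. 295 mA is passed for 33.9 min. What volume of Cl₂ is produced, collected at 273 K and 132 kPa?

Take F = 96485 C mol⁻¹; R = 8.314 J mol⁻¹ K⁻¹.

Q = I·t = 0.2950 A × 2034.0 s = 600.0 C.
n(e⁻) = Q/F = 600.0 / 96485 = 0.006219 mol.
2 electrons are transferred per Cl₂ molecule, so n(Cl₂) = 0.006219 / 2 = 0.003109 mol.
V = nRT/P = (0.003109 × 8.314 × 273) / (132 × 10³ Pa) = 5.35 × 10⁻⁵ m³ = 0.0535 L.

0.0535 L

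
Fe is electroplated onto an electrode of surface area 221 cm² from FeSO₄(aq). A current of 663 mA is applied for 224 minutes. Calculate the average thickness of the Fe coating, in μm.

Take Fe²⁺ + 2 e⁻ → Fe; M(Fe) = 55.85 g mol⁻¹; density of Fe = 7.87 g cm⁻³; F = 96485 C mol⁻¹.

14.8 μm

Q = I·t = 0.6630 × 13440 = 8911 C; n(e⁻) = 0.09235 mol.
n(Fe) = n(e⁻)/2 = 0.04618 mol, so m = 0.04618 × 55.85 = 2.579 g.
Volume = m/ρ = 2.579 / 7.87 = 0.3277 cm³.
Thickness = V/A = 0.3277 / 221 = 0.00148 cm = 14.8 μm.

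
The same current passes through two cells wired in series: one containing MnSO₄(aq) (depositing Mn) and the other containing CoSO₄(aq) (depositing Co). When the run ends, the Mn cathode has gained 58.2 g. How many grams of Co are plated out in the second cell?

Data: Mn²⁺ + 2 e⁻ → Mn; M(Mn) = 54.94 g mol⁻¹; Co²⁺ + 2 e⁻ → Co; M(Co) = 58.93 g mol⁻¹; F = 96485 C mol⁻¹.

62.4 g

n(Mn) = 58.2 / 54.94 = 1.059 mol.
Since Mn²⁺ + 2 e⁻ → Mn, n(e⁻) passed = 2 × 1.059 = 2.119 mol.
Cells in series carry the same charge, so the same 2.119 mol of electrons passes through cell 2.
Co²⁺ + 2 e⁻ → Co, so n(Co) = 2.119 / 2 = 1.059 mol.
m(Co) = 1.059 × 58.93 = 62.4 g.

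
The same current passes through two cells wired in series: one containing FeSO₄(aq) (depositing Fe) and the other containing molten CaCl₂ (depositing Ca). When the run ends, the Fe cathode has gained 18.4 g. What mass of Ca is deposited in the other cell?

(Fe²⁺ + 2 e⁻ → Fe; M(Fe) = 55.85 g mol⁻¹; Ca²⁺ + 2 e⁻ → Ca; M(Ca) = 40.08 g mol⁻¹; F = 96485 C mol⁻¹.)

n(Fe) = 18.4 / 55.85 = 0.3295 mol.
Since Fe²⁺ + 2 e⁻ → Fe, n(e⁻) passed = 2 × 0.3295 = 0.6589 mol.
Cells in series carry the same charge, so the same 0.6589 mol of electrons passes through cell 2.
Ca²⁺ + 2 e⁻ → Ca, so n(Ca) = 0.6589 / 2 = 0.3295 mol.
m(Ca) = 0.3295 × 40.08 = 13.2 g.

13.2 g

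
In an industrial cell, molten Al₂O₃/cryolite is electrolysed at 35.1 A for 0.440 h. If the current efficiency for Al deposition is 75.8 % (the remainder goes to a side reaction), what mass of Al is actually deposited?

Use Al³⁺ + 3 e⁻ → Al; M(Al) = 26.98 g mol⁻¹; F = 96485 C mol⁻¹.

3.93 g

Q = I·t = 35.10 × 1584.0 = 55600 C.
n(e⁻) = 55600/96485 = 0.5762 mol; theoretically n(Al) = 0.5762/3 = 0.1921 mol, m_theo = 5.182 g.
At 75.8 % efficiency, m_actual = 0.758 × 5.182 = 3.93 g.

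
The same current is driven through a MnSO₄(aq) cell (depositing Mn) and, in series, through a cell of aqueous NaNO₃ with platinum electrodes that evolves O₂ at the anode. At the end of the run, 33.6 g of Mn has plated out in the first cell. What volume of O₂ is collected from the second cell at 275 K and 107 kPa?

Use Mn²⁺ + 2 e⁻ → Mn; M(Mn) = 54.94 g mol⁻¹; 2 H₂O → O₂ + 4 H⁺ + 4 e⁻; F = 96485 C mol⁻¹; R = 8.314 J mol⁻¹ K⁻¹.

6.53 L

n(Mn) = 33.6 / 54.94 = 0.6116 mol, so n(e⁻) = 2 × 0.6116 = 1.223 mol.
The cells are in series, so the same 1.223 mol of electrons passes through the second cell.
2 H₂O → O₂ + 4 H⁺ + 4 e⁻ — 4 mol e⁻ per mol O₂, so n(O₂) = 1.223/4 = 0.3058 mol.
V = nRT/P = (0.3058 × 8.314 × 275) / (107 × 10³) = 0.00653 m³ = 6.53 L.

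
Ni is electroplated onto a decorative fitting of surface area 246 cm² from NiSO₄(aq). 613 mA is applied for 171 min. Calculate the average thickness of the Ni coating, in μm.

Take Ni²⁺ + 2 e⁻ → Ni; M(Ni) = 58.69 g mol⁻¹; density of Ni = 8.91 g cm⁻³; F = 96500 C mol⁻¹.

8.73 μm

Q = I·t = 0.6130 × 10260 = 6289 C; n(e⁻) = 0.06517 mol.
n(Ni) = n(e⁻)/2 = 0.03259 mol, so m = 0.03259 × 58.69 = 1.913 g.
Volume = m/ρ = 1.913 / 8.91 = 0.2147 cm³.
Thickness = V/A = 0.2147 / 246 = 8.73 × 10⁻⁴ cm = 8.73 μm.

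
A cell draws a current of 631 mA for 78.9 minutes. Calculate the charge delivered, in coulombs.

Q = I·t = 0.6310 A × 4734.0 s = 2990 C.

2990 C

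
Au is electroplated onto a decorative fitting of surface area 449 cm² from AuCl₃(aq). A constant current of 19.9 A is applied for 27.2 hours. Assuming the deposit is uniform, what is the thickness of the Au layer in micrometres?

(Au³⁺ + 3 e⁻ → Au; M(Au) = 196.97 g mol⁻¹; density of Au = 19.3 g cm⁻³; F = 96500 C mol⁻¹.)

1530 μm

Q = I·t = 19.90 × 97920 = 1949000 C; n(e⁻) = 20.19 mol.
n(Au) = n(e⁻)/3 = 6.731 mol, so m = 6.731 × 196.97 = 1326 g.
Volume = m/ρ = 1326 / 19.3 = 68.69 cm³.
Thickness = V/A = 68.69 / 449 = 0.153 cm = 1530 μm.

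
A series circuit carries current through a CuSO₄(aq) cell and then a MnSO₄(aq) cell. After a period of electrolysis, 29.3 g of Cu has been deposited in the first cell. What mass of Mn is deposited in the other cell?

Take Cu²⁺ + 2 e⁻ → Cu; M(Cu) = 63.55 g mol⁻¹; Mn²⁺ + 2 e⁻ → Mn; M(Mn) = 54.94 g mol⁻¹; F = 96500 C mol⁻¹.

25.3 g

n(Cu) = 29.3 / 63.55 = 0.4611 mol.
Since Cu²⁺ + 2 e⁻ → Cu, n(e⁻) passed = 2 × 0.4611 = 0.9221 mol.
Cells in series carry the same charge, so the same 0.9221 mol of electrons passes through cell 2.
Mn²⁺ + 2 e⁻ → Mn, so n(Mn) = 0.9221 / 2 = 0.4611 mol.
m(Mn) = 0.4611 × 54.94 = 25.3 g.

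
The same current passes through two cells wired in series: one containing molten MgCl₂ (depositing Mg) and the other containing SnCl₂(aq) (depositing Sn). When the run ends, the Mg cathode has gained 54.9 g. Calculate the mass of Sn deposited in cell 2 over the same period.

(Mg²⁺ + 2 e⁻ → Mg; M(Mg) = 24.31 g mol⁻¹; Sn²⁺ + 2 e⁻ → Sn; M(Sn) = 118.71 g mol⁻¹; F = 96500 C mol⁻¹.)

n(Mg) = 54.9 / 24.31 = 2.258 mol.
Since Mg²⁺ + 2 e⁻ → Mg, n(e⁻) passed = 2 × 2.258 = 4.517 mol.
Cells in series carry the same charge, so the same 4.517 mol of electrons passes through cell 2.
Sn²⁺ + 2 e⁻ → Sn, so n(Sn) = 4.517 / 2 = 2.258 mol.
m(Sn) = 2.258 × 118.71 = 268 g.

268 g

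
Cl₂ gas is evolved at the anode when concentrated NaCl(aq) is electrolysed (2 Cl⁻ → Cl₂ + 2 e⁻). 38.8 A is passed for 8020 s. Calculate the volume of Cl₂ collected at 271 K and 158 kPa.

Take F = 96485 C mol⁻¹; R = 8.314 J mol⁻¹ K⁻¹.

23.0 L

Q = I·t = 38.80 A × 8020.0 s = 311200 C.
n(e⁻) = Q/F = 311200 / 96485 = 3.225 mol.
2 electrons are transferred per Cl₂ molecule, so n(Cl₂) = 3.225 / 2 = 1.613 mol.
V = nRT/P = (1.613 × 8.314 × 271) / (158 × 10³ Pa) = 0.0230 m³ = 23.0 L.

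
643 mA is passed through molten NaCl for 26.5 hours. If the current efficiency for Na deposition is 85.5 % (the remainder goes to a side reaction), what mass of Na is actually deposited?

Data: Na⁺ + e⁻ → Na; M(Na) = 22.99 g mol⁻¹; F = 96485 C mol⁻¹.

Q = I·t = 0.6430 × 95400 = 61340 C.
n(e⁻) = 61340/96485 = 0.6358 mol; theoretically n(Na) = 0.6358/1 = 0.6358 mol, m_theo = 14.62 g.
At 85.5 % efficiency, m_actual = 0.855 × 14.62 = 12.5 g.

12.5 g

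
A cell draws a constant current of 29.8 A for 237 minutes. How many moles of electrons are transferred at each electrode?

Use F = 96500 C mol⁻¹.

Q = I·t = 29.80 A × 14220 s = 423800 C.
n(e⁻) = Q/F = 423800 / 96500 = 4.39 mol.

4.39 mol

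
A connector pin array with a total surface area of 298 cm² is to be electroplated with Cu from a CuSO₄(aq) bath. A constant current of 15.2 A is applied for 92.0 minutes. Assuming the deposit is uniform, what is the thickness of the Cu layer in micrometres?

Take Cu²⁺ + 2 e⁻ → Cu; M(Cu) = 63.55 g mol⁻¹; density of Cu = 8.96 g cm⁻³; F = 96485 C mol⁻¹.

Q = I·t = 15.20 × 5520.0 = 83900 C; n(e⁻) = 0.8696 mol.
n(Cu) = n(e⁻)/2 = 0.4348 mol, so m = 0.4348 × 63.55 = 27.63 g.
Volume = m/ρ = 27.63 / 8.96 = 3.084 cm³.
Thickness = V/A = 3.084 / 298 = 0.0103 cm = 103 μm.

103 μm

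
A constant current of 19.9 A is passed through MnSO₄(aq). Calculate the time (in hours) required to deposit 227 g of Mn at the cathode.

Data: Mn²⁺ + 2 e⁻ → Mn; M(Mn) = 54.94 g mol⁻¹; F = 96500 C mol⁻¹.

11.1 h

n(Mn) = m/M = 227 / 54.94 = 4.132 mol.
Each Mn atom requires 2 electrons, so n(e⁻) = 2 × 4.132 = 8.264 mol.
Q = n(e⁻)·F = 8.264 × 96500 = 797400 C.
t = Q/I = 797400 / 19.90 A = 40070 s = 11.1 h.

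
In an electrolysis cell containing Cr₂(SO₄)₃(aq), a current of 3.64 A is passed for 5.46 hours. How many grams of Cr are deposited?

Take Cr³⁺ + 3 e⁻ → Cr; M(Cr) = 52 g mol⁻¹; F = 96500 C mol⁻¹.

12.9 g

Q = I·t = 3.640 A × 19656 s = 71550 C.
n(e⁻) = Q/F = 71550 / 96500 = 0.7414 mol.
Cr³⁺ + 3 e⁻ → Cr, so n(Cr) = n(e⁻)/3 = 0.2471 mol.
m = n·M = 0.2471 × 52 = 12.9 g.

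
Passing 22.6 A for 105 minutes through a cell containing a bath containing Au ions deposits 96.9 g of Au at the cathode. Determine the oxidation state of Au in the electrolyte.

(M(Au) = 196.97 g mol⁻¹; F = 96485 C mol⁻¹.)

+3

Q = I·t = 22.60 A × 6300.0 s = 142400 C, so n(e⁻) = 142400/96485 = 1.476 mol.
n(Au) deposited = 96.9 / 196.97 = 0.4920 mol.
Electrons per atom = n(e⁻)/n(Au) = 1.476 / 0.4920 = 3.00 ≈ 3, so the ion is Au³⁺.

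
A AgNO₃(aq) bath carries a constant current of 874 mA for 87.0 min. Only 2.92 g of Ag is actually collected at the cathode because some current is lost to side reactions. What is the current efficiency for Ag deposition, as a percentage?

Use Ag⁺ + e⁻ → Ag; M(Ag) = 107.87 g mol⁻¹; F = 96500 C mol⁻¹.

57.3 %

Q = I·t = 0.8740 × 5220.0 = 4562 C; n(e⁻) = 4562/96500 = 0.04728 mol.
Theoretical n(Ag) = n(e⁻)/1 = 0.04728 mol, i.e. m_theo = 0.04728 × 107.87 = 5.100 g.
Efficiency = m_actual / m_theo = 2.92 / 5.100 = 57.3 %.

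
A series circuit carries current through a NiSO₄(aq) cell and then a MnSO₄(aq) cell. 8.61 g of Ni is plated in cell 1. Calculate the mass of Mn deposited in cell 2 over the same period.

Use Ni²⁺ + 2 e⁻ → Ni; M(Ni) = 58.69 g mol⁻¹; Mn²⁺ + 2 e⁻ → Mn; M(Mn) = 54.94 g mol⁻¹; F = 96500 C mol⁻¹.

n(Ni) = 8.61 / 58.69 = 0.1467 mol.
Since Ni²⁺ + 2 e⁻ → Ni, n(e⁻) passed = 2 × 0.1467 = 0.2934 mol.
Cells in series carry the same charge, so the same 0.2934 mol of electrons passes through cell 2.
Mn²⁺ + 2 e⁻ → Mn, so n(Mn) = 0.2934 / 2 = 0.1467 mol.
m(Mn) = 0.1467 × 54.94 = 8.06 g.

8.06 g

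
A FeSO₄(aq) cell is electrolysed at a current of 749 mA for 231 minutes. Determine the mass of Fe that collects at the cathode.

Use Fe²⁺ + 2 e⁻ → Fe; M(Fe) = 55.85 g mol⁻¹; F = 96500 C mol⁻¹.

Q = I·t = 0.7490 A × 13860 s = 10380 C.
n(e⁻) = Q/F = 10380 / 96500 = 0.1076 mol.
Fe²⁺ + 2 e⁻ → Fe, so n(Fe) = n(e⁻)/2 = 0.05379 mol.
m = n·M = 0.05379 × 55.85 = 3.00 g.

3.00 g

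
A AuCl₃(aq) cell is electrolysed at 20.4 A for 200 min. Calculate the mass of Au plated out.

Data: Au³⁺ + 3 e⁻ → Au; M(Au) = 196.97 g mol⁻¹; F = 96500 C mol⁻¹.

Q = I·t = 20.40 A × 12000 s = 244800 C.
n(e⁻) = Q/F = 244800 / 96500 = 2.537 mol.
Au³⁺ + 3 e⁻ → Au, so n(Au) = n(e⁻)/3 = 0.8456 mol.
m = n·M = 0.8456 × 196.97 = 167 g.

167 g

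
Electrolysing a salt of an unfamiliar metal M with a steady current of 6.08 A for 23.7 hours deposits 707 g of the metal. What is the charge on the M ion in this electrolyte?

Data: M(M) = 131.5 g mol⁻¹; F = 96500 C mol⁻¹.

+1

Q = I·t = 6.080 A × 85320 s = 518700 C, so n(e⁻) = 518700/96500 = 5.376 mol.
n(M) deposited = 707 / 131.5 = 5.376 mol.
Electrons per atom = n(e⁻)/n(M) = 5.376 / 5.376 = 1.00 ≈ 1, so the ion is M⁺.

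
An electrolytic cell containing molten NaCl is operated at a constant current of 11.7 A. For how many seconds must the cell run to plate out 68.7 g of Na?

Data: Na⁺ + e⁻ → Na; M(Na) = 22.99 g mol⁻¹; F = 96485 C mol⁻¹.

24600 s

n(Na) = m/M = 68.7 / 22.99 = 2.988 mol.
Each Na atom requires 1 electron, so n(e⁻) = 1 × 2.988 = 2.988 mol.
Q = n(e⁻)·F = 2.988 × 96485 = 288300 C.
t = Q/I = 288300 / 11.70 A = 24640 s.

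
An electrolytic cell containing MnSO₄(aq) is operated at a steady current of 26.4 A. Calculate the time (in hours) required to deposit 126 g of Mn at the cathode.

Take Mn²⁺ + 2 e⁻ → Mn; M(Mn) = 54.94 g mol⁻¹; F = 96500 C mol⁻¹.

4.66 h

n(Mn) = m/M = 126 / 54.94 = 2.293 mol.
Each Mn atom requires 2 electrons, so n(e⁻) = 2 × 2.293 = 4.587 mol.
Q = n(e⁻)·F = 4.587 × 96500 = 442600 C.
t = Q/I = 442600 / 26.40 A = 16770 s = 4.66 h.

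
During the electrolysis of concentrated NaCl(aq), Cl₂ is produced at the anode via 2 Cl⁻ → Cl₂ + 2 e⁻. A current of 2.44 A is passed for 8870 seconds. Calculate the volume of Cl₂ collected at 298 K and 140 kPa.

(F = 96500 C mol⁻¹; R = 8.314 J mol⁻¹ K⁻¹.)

Q = I·t = 2.440 A × 8870.0 s = 21640 C.
n(e⁻) = Q/F = 21640 / 96500 = 0.2243 mol.
2 electrons are transferred per Cl₂ molecule, so n(Cl₂) = 0.2243 / 2 = 0.1121 mol.
V = nRT/P = (0.1121 × 8.314 × 298) / (140 × 10³ Pa) = 0.00198 m³ = 1.98 L.

1.98 L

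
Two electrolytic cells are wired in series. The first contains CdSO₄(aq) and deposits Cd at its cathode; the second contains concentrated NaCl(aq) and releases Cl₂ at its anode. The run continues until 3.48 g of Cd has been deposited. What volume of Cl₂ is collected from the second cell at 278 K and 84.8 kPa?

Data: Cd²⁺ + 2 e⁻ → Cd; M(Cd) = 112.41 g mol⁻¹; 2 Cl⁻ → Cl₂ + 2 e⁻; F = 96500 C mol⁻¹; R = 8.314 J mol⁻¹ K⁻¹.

0.844 L

n(Cd) = 3.48 / 112.41 = 0.03096 mol, so n(e⁻) = 2 × 0.03096 = 0.06192 mol.
The cells are in series, so the same 0.06192 mol of electrons passes through the second cell.
2 Cl⁻ → Cl₂ + 2 e⁻ — 2 mol e⁻ per mol Cl₂, so n(Cl₂) = 0.06192/2 = 0.03096 mol.
V = nRT/P = (0.03096 × 8.314 × 278) / (84.8 × 10³) = 8.44 × 10⁻⁴ m³ = 0.844 L.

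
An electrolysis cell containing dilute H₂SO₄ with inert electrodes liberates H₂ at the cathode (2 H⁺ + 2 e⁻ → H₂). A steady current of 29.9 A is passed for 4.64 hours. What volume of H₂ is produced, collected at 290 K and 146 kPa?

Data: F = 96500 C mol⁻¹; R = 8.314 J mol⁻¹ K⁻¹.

Q = I·t = 29.90 A × 16704 s = 499400 C.
n(e⁻) = Q/F = 499400 / 96500 = 5.176 mol.
2 electrons are transferred per H₂ molecule, so n(H₂) = 5.176 / 2 = 2.588 mol.
V = nRT/P = (2.588 × 8.314 × 290) / (146 × 10³ Pa) = 0.0427 m³ = 42.7 L.

42.7 L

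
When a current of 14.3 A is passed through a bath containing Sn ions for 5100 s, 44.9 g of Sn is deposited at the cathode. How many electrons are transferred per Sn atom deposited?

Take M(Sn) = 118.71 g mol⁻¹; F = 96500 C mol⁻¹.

Q = I·t = 14.30 A × 5100.0 s = 72930 C, so n(e⁻) = 72930/96500 = 0.7558 mol.
n(Sn) deposited = 44.9 / 118.71 = 0.3782 mol.
Electrons per atom = n(e⁻)/n(Sn) = 0.7558 / 0.3782 = 2.00 ≈ 2, so the ion is Sn²⁺.

2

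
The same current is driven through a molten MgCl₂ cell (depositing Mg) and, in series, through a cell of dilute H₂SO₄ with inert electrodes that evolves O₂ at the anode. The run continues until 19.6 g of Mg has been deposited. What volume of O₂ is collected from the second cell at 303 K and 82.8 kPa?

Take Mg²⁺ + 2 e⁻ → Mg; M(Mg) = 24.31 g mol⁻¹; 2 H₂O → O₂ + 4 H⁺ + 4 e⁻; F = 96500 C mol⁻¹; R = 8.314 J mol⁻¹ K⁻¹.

n(Mg) = 19.6 / 24.31 = 0.8063 mol, so n(e⁻) = 2 × 0.8063 = 1.613 mol.
The cells are in series, so the same 1.613 mol of electrons passes through the second cell.
2 H₂O → O₂ + 4 H⁺ + 4 e⁻ — 4 mol e⁻ per mol O₂, so n(O₂) = 1.613/4 = 0.4031 mol.
V = nRT/P = (0.4031 × 8.314 × 303) / (82.8 × 10³) = 0.0123 m³ = 12.3 L.

12.3 L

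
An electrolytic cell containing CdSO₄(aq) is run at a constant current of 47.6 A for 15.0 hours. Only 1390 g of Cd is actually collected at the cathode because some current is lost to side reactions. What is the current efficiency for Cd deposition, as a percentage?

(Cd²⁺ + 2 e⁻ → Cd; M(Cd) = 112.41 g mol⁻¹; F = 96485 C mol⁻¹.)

Q = I·t = 47.60 × 54000 = 2570000 C; n(e⁻) = 2570000/96485 = 26.64 mol.
Theoretical n(Cd) = n(e⁻)/2 = 13.32 mol, i.e. m_theo = 13.32 × 112.41 = 1497 g.
Efficiency = m_actual / m_theo = 1390 / 1497 = 92.8 %.

92.8 %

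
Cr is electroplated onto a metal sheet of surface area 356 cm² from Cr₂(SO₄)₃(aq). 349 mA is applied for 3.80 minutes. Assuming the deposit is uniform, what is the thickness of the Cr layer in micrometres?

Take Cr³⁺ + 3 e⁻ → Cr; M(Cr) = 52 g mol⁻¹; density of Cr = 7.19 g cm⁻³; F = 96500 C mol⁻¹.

0.0558 μm

Q = I·t = 0.3490 × 228.00 = 79.57 C; n(e⁻) = 0.0008246 mol.
n(Cr) = n(e⁻)/3 = 0.0002749 mol, so m = 0.0002749 × 52 = 0.01429 g.
Volume = m/ρ = 0.01429 / 7.19 = 0.001988 cm³.
Thickness = V/A = 0.001988 / 356 = 5.58 × 10⁻⁶ cm = 0.0558 μm.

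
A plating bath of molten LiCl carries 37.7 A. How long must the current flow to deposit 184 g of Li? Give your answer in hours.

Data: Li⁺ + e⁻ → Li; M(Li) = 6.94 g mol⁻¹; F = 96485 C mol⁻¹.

18.8 h

n(Li) = m/M = 184 / 6.94 = 26.51 mol.
Each Li atom requires 1 electron, so n(e⁻) = 1 × 26.51 = 26.51 mol.
Q = n(e⁻)·F = 26.51 × 96485 = 2558000 C.
t = Q/I = 2558000 / 37.70 A = 67850 s = 18.8 h.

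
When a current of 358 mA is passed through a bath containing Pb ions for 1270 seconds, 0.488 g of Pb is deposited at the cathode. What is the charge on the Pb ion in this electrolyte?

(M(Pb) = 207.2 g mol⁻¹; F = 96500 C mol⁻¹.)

+2

Q = I·t = 0.3580 A × 1270.0 s = 454.7 C, so n(e⁻) = 454.7/96500 = 0.004712 mol.
n(Pb) deposited = 0.488 / 207.2 = 0.002355 mol.
Electrons per atom = n(e⁻)/n(Pb) = 0.004712 / 0.002355 = 2.00 ≈ 2, so the ion is Pb²⁺.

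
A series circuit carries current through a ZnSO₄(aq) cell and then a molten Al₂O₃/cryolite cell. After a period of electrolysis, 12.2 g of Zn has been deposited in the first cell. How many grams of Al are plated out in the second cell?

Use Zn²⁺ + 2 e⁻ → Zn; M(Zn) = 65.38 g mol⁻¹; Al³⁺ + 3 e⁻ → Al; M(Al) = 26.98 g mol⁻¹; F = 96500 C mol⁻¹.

n(Zn) = 12.2 / 65.38 = 0.1866 mol.
Since Zn²⁺ + 2 e⁻ → Zn, n(e⁻) passed = 2 × 0.1866 = 0.3732 mol.
Cells in series carry the same charge, so the same 0.3732 mol of electrons passes through cell 2.
Al³⁺ + 3 e⁻ → Al, so n(Al) = 0.3732 / 3 = 0.1244 mol.
m(Al) = 0.1244 × 26.98 = 3.36 g.

3.36 g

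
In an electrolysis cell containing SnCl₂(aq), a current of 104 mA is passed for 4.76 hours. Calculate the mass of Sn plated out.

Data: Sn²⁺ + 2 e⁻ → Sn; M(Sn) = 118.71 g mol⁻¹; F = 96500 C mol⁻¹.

Q = I·t = 0.1040 A × 17136 s = 1782 C.
n(e⁻) = Q/F = 1782 / 96500 = 0.01847 mol.
Sn²⁺ + 2 e⁻ → Sn, so n(Sn) = n(e⁻)/2 = 0.009234 mol.
m = n·M = 0.009234 × 118.71 = 1.10 g.

1.10 g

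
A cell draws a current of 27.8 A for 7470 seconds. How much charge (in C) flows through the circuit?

2.08 × 10⁵ C

Q = I·t = 27.80 A × 7470.0 s = 2.08 × 10⁵ C.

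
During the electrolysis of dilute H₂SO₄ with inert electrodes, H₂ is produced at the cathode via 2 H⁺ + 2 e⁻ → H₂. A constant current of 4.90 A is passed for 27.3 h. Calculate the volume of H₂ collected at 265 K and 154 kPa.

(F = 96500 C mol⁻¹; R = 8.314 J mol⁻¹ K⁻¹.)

Q = I·t = 4.900 A × 98280 s = 481600 C.
n(e⁻) = Q/F = 481600 / 96500 = 4.990 mol.
2 electrons are transferred per H₂ molecule, so n(H₂) = 4.990 / 2 = 2.495 mol.
V = nRT/P = (2.495 × 8.314 × 265) / (154 × 10³ Pa) = 0.0357 m³ = 35.7 L.

35.7 L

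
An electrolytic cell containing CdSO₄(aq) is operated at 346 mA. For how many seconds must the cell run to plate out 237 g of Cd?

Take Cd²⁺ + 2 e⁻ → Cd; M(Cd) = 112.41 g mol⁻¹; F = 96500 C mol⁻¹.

1.18 × 10⁶ s

n(Cd) = m/M = 237 / 112.41 = 2.108 mol.
Each Cd atom requires 2 electrons, so n(e⁻) = 2 × 2.108 = 4.217 mol.
Q = n(e⁻)·F = 4.217 × 96500 = 406900 C.
t = Q/I = 406900 / 0.3460 A = 1176000 s.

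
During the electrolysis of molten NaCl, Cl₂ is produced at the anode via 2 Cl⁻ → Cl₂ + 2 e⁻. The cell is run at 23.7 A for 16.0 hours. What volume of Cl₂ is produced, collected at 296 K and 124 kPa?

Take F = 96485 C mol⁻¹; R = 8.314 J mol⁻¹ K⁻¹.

140 L

Q = I·t = 23.70 A × 57600 s = 1365000 C.
n(e⁻) = Q/F = 1365000 / 96485 = 14.15 mol.
2 electrons are transferred per Cl₂ molecule, so n(Cl₂) = 14.15 / 2 = 7.074 mol.
V = nRT/P = (7.074 × 8.314 × 296) / (124 × 10³ Pa) = 0.140 m³ = 140 L.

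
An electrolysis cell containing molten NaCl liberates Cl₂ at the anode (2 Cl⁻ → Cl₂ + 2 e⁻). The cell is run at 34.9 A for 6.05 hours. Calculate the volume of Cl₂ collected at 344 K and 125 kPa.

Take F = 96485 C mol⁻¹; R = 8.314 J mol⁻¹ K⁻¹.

90.1 L

Q = I·t = 34.90 A × 21780 s = 760100 C.
n(e⁻) = Q/F = 760100 / 96485 = 7.878 mol.
2 electrons are transferred per Cl₂ molecule, so n(Cl₂) = 7.878 / 2 = 3.939 mol.
V = nRT/P = (3.939 × 8.314 × 344) / (125 × 10³ Pa) = 0.0901 m³ = 90.1 L.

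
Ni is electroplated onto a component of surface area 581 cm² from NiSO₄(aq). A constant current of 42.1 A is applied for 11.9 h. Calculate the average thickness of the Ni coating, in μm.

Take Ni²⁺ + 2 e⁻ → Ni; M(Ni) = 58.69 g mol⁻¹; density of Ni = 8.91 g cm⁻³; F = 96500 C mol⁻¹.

Q = I·t = 42.10 × 42840 = 1804000 C; n(e⁻) = 18.69 mol.
n(Ni) = n(e⁻)/2 = 9.345 mol, so m = 9.345 × 58.69 = 548.5 g.
Volume = m/ρ = 548.5 / 8.91 = 61.55 cm³.
Thickness = V/A = 61.55 / 581 = 0.106 cm = 1060 μm.

1060 μm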